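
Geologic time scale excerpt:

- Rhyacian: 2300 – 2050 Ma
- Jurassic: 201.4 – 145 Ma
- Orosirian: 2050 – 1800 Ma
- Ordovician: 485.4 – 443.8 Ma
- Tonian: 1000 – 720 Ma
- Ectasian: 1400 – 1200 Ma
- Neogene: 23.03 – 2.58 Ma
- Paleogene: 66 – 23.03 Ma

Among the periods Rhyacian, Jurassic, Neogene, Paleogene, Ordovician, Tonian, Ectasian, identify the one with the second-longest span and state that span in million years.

Rhyacian, 250 million years

Durations: Rhyacian 250; Jurassic 56.4; Neogene 20.45; Paleogene 42.97; Ordovician 41.6; Tonian 280; Ectasian 200 Myr.
Sorted longest-first: Tonian (280), Rhyacian (250), Ectasian (200), Jurassic (56.4), Paleogene (42.97), Ordovician (41.6), Neogene (20.45).
The second longest is Rhyacian at 250 Myr.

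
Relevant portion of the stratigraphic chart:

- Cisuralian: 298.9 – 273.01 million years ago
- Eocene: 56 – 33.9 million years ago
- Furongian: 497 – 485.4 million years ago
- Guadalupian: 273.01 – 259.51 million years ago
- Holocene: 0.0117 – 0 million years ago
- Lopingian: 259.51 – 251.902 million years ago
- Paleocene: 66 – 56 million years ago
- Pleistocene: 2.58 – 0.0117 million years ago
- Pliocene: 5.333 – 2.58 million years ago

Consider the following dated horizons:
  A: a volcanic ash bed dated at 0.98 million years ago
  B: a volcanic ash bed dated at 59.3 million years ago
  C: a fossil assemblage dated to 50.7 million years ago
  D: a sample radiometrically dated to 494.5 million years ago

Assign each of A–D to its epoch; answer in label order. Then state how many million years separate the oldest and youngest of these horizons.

A — Pleistocene; B — Paleocene; C — Eocene; D — Furongian; span 493.52 million years

A: 0.98 Ma lies in 2.58–0.0117 Ma, so Pleistocene.
B: 59.3 Ma lies in 66–56 Ma, so Paleocene.
C: 50.7 Ma lies in 56–33.9 Ma, so Eocene.
D: 494.5 Ma lies in 497–485.4 Ma, so Furongian.
Oldest = 494.5 Ma, youngest = 0.98 Ma → span 493.52 Myr.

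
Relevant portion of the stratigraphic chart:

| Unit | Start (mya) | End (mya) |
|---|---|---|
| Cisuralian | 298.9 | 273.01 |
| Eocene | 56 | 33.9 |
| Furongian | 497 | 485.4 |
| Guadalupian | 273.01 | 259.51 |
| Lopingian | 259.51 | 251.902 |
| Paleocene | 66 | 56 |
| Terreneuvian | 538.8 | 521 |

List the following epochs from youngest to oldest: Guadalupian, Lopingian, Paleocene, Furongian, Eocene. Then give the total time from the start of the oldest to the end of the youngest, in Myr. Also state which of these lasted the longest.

Eocene, Paleocene, Lopingian, Guadalupian, Furongian; total span 463.1 Myr; longest is Eocene

Start ages (Ma): Furongian 497, Guadalupian 273.01, Lopingian 259.51, Paleocene 66, Eocene 56.
Ordered youngest to oldest: Eocene, Paleocene, Lopingian, Guadalupian, Furongian.
Span = 497 − 33.9 = 463.1 Myr.
Durations: Eocene 22.1, Lopingian 7.608, Paleocene 10, Furongian 11.6, Guadalupian 13.5 → longest is Eocene (22.1 Myr).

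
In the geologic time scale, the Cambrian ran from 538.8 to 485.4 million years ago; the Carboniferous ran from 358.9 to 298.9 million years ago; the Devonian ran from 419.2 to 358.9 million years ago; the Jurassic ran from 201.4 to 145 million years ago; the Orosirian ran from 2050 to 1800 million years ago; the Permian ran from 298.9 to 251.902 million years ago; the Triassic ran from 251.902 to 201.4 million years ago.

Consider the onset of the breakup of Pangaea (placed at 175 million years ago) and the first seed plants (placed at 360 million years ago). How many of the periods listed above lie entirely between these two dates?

3

360 Ma sits inside the Devonian (419.2–358.9) and 175 Ma inside the Jurassic (201.4–145); neither of those is wholly between the two dates.
The listed periods lying completely between them are Carboniferous, Permian, Triassic — 3 in all.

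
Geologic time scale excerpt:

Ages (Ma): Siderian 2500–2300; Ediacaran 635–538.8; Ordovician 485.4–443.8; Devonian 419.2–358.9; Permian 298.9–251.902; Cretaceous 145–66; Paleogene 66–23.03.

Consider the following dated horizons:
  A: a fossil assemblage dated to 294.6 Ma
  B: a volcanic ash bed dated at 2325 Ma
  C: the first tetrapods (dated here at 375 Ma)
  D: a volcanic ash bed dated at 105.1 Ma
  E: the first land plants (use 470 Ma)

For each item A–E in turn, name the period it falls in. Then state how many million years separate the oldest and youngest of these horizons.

Match each age against the start–end ranges in the excerpt: A = 294.6 Ma → Permian (298.9–251.902); B = 2325 Ma → Siderian (2500–2300); C = 375 Ma → Devonian (419.2–358.9); D = 105.1 Ma → Cretaceous (145–66); E = 470 Ma → Ordovician (485.4–443.8).
The largest age is 2325 Ma and the smallest is 105.1 Ma; their difference is 2219.9 Myr.

A — Permian; B — Siderian; C — Devonian; D — Cretaceous; E — Ordovician; span 2219.9 million years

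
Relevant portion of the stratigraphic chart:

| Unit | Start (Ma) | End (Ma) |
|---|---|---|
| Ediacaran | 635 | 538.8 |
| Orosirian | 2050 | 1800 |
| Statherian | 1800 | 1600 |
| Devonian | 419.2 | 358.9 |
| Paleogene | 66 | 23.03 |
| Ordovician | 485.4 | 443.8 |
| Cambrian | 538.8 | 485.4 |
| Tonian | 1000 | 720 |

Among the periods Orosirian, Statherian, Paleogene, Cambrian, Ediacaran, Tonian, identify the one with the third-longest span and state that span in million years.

Statherian, 200 million years

Durations: Orosirian 250; Statherian 200; Paleogene 42.97; Cambrian 53.4; Ediacaran 96.2; Tonian 280 Myr.
Sorted longest-first: Tonian (280), Orosirian (250), Statherian (200), Ediacaran (96.2), Cambrian (53.4), Paleogene (42.97).
The third longest is Statherian at 200 Myr.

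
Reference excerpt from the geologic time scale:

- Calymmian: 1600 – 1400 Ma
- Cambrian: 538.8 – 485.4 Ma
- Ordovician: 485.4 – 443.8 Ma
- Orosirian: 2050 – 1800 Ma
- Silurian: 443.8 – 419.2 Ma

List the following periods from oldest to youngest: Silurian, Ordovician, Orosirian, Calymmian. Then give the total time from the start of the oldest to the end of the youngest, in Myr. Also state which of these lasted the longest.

Orosirian → Calymmian → Ordovician → Silurian; total span 1630.8 Myr; longest is Orosirian

Start ages (Ma): Orosirian 2050, Calymmian 1600, Ordovician 485.4, Silurian 443.8.
Ordered oldest to youngest: Orosirian, Calymmian, Ordovician, Silurian.
Span = 2050 − 419.2 = 1630.8 Myr.
Durations: Silurian 24.6, Orosirian 250, Ordovician 41.6, Calymmian 200 → longest is Orosirian (250 Myr).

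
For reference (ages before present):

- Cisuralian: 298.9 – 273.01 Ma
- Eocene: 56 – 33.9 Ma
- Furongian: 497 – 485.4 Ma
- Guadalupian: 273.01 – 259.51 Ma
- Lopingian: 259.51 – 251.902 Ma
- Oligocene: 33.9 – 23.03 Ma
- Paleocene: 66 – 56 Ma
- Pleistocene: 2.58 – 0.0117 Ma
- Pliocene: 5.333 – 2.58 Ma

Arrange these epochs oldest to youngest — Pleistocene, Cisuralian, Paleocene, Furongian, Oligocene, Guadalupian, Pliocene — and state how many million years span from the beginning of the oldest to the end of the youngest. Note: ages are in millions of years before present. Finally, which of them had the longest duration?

Furongian → Cisuralian → Guadalupian → Paleocene → Oligocene → Pliocene → Pleistocene; total span 496.9883 Myr; longest is Cisuralian

From the excerpt: Pleistocene 2.58–0.0117; Cisuralian 298.9–273.01; Paleocene 66–56; Furongian 497–485.4; Oligocene 33.9–23.03; Guadalupian 273.01–259.51; Pliocene 5.333–2.58 (Ma).
Larger Ma is earlier, so the oldest is Furongian and the youngest is Pleistocene; oldest to youngest: Furongian, Cisuralian, Guadalupian, Paleocene, Oligocene, Pliocene, Pleistocene.
Oldest start 497 minus youngest end 0.0117 gives 496.9883 Myr overall.
Individual lengths (start − end): Oligocene 10.87; Pleistocene 2.5683; Guadalupian 13.5; Pliocene 2.753; Paleocene 10; Cisuralian 25.89; Furongian 11.6. The largest is Cisuralian at 25.89 Myr.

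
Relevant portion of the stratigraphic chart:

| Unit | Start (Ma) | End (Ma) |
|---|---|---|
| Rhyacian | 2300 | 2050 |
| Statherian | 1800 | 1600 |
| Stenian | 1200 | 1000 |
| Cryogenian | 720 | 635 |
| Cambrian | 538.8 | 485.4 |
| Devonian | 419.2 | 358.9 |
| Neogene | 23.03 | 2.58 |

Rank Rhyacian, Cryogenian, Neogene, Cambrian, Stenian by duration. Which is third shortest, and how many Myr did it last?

Start − end for each: Rhyacian 2300 − 2050 = 250; Cryogenian 720 − 635 = 85; Neogene 23.03 − 2.58 = 20.45; Cambrian 538.8 − 485.4 = 53.4; Stenian 1200 − 1000 = 200.
Ranking these from shortest: Neogene < Cambrian < Cryogenian < Stenian < Rhyacian.
Position 3 in that ranking is Cryogenian, which lasted 85 Myr.

Cryogenian, 85 million years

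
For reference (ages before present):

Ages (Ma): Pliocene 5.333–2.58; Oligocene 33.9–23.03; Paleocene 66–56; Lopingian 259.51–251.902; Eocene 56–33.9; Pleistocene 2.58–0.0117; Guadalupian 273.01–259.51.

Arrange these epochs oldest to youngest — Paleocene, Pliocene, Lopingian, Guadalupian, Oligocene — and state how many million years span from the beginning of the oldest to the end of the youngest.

From the excerpt: Paleocene 66–56; Pliocene 5.333–2.58; Lopingian 259.51–251.902; Guadalupian 273.01–259.51; Oligocene 33.9–23.03 (Ma).
Larger Ma is earlier, so the oldest is Guadalupian and the youngest is Pliocene; oldest to youngest: Guadalupian, Lopingian, Paleocene, Oligocene, Pliocene.
Oldest start 273.01 minus youngest end 2.58 gives 270.43 Myr overall.

Guadalupian → Lopingian → Paleocene → Oligocene → Pliocene; total span 270.43 Myr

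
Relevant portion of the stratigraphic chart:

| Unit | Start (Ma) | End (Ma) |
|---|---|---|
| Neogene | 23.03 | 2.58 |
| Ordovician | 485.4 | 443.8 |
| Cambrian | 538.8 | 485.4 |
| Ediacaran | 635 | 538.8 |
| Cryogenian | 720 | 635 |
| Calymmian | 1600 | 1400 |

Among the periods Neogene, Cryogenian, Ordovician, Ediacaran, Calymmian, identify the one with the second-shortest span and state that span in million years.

Durations: Neogene 20.45; Cryogenian 85; Ordovician 41.6; Ediacaran 96.2; Calymmian 200 Myr.
Sorted shortest-first: Neogene (20.45), Ordovician (41.6), Cryogenian (85), Ediacaran (96.2), Calymmian (200).
The second shortest is Ordovician at 41.6 Myr.

Ordovician, 41.6 million years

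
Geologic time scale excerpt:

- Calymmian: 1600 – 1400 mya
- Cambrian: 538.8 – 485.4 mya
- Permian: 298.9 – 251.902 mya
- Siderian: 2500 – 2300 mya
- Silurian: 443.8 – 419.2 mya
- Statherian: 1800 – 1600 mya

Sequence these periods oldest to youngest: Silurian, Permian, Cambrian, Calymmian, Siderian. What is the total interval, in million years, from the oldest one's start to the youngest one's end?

Siderian → Calymmian → Cambrian → Silurian → Permian; total span 2248.098 Myr

Start ages (Ma): Siderian 2500, Calymmian 1600, Cambrian 538.8, Silurian 443.8, Permian 298.9.
Ordered oldest to youngest: Siderian, Calymmian, Cambrian, Silurian, Permian.
Span = 2500 − 251.902 = 2248.098 Myr.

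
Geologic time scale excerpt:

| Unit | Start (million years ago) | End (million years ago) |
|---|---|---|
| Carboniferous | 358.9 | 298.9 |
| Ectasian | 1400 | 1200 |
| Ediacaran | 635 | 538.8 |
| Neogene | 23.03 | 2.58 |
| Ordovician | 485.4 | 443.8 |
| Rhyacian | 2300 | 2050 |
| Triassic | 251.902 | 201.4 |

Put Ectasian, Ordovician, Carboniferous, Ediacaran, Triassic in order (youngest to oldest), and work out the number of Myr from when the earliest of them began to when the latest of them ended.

Triassic, Carboniferous, Ordovician, Ediacaran, Ectasian; total span 1198.6 Myr

Start ages (Ma): Ectasian 1400, Ediacaran 635, Ordovician 485.4, Carboniferous 358.9, Triassic 251.902.
Ordered youngest to oldest: Triassic, Carboniferous, Ordovician, Ediacaran, Ectasian.
Span = 1400 − 201.4 = 1198.6 Myr.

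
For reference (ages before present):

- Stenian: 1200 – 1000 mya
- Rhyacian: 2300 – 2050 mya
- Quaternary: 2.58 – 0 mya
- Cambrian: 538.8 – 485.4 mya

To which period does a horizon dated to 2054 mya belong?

2054 Ma lies between 2300 and 2050 Ma, so it falls in the Rhyacian.

Rhyacian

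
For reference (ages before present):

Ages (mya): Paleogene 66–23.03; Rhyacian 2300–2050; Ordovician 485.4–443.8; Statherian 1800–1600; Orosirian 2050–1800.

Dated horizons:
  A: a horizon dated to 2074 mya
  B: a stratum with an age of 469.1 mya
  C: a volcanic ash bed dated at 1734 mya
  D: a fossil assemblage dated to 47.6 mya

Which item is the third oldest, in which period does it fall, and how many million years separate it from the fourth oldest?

B, in the Ordovician; 421.5 million years to D

Larger Ma means older, so oldest first: A 2074 > C 1734 > B 469.1 > D 47.6.
Counting 3 along gives B (469.1 Ma); the excerpt puts that inside the Ordovician, 485.4–443.8 Ma.
Next in line is D (47.6 Ma), and 469.1 − 47.6 = 421.5 Myr.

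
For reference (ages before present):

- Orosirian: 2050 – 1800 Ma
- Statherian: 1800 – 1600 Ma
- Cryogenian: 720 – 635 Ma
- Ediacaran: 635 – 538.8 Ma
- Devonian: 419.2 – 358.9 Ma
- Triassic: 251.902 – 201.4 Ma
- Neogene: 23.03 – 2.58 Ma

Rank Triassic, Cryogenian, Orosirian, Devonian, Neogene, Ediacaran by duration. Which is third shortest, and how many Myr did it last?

Devonian, 60.3 million years

Start − end for each: Triassic 251.902 − 201.4 = 50.502; Cryogenian 720 − 635 = 85; Orosirian 2050 − 1800 = 250; Devonian 419.2 − 358.9 = 60.3; Neogene 23.03 − 2.58 = 20.45; Ediacaran 635 − 538.8 = 96.2.
Ranking these from shortest: Neogene < Triassic < Devonian < Cryogenian < Ediacaran < Orosirian.
Position 3 in that ranking is Devonian, which lasted 60.3 Myr.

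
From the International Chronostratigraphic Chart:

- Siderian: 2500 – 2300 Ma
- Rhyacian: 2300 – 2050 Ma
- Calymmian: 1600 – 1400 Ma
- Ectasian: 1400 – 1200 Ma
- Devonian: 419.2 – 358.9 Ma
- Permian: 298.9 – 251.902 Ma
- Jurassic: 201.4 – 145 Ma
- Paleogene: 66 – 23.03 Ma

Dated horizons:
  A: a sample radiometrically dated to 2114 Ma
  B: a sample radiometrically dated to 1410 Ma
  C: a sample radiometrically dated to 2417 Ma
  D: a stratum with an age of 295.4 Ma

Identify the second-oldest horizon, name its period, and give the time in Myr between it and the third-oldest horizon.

Sorted oldest-first by Ma: C (2417), A (2114), B (1410), D (295.4).
The second oldest is A at 2114 Ma, which lies in 2300–2050 Ma: the Rhyacian.
The third oldest is B at 1410 Ma; separation = |2114 − 1410| = 704 Myr.

A, in the Rhyacian; 704 million years to B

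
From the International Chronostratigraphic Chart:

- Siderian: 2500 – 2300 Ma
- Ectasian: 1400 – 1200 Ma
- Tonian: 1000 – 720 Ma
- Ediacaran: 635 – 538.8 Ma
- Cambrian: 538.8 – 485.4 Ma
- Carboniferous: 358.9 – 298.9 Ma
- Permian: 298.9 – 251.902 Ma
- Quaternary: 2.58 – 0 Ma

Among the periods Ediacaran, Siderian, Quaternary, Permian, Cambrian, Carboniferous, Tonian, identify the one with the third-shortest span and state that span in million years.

Durations: Ediacaran 96.2; Siderian 200; Quaternary 2.58; Permian 46.998; Cambrian 53.4; Carboniferous 60; Tonian 280 Myr.
Sorted shortest-first: Quaternary (2.58), Permian (46.998), Cambrian (53.4), Carboniferous (60), Ediacaran (96.2), Siderian (200), Tonian (280).
The third shortest is Cambrian at 53.4 Myr.

Cambrian, 53.4 million years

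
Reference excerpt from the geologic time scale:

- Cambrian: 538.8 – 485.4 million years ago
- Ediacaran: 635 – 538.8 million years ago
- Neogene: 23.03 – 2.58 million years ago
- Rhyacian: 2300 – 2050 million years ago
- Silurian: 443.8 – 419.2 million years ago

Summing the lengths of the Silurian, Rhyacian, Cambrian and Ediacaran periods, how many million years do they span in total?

424.2 million years

Each duration: Silurian = 24.6; Rhyacian = 250; Cambrian = 53.4; Ediacaran = 96.2.
Sum: 24.6 + 250 + 53.4 + 96.2 = 424.2 Myr.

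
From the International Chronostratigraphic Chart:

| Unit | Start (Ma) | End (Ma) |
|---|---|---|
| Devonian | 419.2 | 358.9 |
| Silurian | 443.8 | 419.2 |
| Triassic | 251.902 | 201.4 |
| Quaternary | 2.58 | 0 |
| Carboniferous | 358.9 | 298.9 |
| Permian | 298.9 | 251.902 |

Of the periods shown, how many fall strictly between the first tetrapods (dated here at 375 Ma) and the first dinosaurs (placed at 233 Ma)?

2

The older date is 375 Ma and the younger is 233 Ma.
Periods with start < 375 and end > 233 Ma: Carboniferous (358.9–298.9), Permian (298.9–251.902).
That is 2 complete periods.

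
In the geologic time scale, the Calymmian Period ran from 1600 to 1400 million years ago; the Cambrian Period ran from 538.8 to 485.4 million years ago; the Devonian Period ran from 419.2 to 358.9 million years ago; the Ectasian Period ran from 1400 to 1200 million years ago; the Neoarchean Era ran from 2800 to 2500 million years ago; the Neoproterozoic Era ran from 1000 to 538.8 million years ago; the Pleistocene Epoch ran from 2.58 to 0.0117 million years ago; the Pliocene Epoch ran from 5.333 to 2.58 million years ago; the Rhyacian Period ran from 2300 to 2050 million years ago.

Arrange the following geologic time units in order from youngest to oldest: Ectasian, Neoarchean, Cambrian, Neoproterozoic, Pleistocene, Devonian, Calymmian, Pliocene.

Pleistocene → Pliocene → Devonian → Cambrian → Neoproterozoic → Ectasian → Calymmian → Neoarchean

Sorting by start age (ascending Ma, since larger Ma = older): Pleistocene began 2.58, Pliocene began 5.333, Devonian began 419.2, Cambrian began 538.8, Neoproterozoic began 1000, Ectasian began 1400, Calymmian began 1600, Neoarchean began 2800.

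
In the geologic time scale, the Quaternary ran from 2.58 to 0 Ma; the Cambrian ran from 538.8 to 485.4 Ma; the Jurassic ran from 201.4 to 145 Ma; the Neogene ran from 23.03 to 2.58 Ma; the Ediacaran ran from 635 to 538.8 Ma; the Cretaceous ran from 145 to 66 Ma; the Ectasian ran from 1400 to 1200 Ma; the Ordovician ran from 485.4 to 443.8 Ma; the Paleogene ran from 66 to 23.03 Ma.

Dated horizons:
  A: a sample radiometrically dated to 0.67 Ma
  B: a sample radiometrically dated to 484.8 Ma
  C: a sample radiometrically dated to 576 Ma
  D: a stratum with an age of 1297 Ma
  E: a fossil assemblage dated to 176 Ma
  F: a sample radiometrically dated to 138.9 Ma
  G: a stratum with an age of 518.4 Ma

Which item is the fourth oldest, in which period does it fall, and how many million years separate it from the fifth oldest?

B, in the Ordovician; 308.8 million years to E

Sorted oldest-first by Ma: D (1297), C (576), G (518.4), B (484.8), E (176), F (138.9), A (0.67).
The fourth oldest is B at 484.8 Ma, which lies in 485.4–443.8 Ma: the Ordovician.
The fifth oldest is E at 176 Ma; separation = |484.8 − 176| = 308.8 Myr.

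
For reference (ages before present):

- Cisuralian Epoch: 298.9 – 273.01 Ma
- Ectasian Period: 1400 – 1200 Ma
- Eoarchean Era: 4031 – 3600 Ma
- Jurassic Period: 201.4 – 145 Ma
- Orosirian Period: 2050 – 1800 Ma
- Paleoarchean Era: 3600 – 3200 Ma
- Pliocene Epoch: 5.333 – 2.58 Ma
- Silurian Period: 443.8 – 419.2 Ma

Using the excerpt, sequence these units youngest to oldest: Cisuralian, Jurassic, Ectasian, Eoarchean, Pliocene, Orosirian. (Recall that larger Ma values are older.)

Pliocene, then Jurassic, then Cisuralian, then Ectasian, then Orosirian, then Eoarchean

The oldest of these is Eoarchean (starts 4031 Ma) and the youngest is Pliocene (ends 2.58 Ma).
In between, by decreasing start age: Orosirian (2050), Ectasian (1400), Cisuralian (298.9), Jurassic (201.4).
Listing youngest first means reversing that sequence.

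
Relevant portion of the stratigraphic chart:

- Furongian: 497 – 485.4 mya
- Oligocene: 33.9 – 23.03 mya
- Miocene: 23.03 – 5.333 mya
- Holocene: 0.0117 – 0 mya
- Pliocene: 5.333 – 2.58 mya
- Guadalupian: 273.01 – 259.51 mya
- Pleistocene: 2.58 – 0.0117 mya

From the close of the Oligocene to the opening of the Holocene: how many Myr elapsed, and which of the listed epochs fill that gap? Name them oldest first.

23.0183 million years; Miocene, Pliocene, Pleistocene

The Oligocene closes at 23.03 Ma and the Holocene opens at 0.0117 Ma, so the interval is 23.03 − 0.0117 = 23.0183 Myr.
An epoch fits inside if it starts at or after 23.03 Ma and ends at or before 0.0117 Ma; oldest first that gives Miocene, Pliocene, Pleistocene.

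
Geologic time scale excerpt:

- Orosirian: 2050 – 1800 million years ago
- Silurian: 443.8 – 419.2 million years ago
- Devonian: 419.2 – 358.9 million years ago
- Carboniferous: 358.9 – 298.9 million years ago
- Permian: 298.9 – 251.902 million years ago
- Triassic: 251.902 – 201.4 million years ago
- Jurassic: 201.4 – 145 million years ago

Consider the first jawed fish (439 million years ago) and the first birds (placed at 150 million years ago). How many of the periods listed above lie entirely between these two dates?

439 Ma sits inside the Silurian (443.8–419.2) and 150 Ma inside the Jurassic (201.4–145); neither of those is wholly between the two dates.
The listed periods lying completely between them are Devonian, Carboniferous, Permian, Triassic — 4 in all.

4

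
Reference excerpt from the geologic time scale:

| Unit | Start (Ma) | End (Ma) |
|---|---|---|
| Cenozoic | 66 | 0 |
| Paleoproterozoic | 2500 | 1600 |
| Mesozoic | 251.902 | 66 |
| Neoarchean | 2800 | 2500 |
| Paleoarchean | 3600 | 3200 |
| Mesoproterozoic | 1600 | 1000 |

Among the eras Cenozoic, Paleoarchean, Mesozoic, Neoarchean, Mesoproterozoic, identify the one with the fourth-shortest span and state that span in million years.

Paleoarchean, 400 million years

Durations: Cenozoic 66; Paleoarchean 400; Mesozoic 185.902; Neoarchean 300; Mesoproterozoic 600 Myr.
Sorted shortest-first: Cenozoic (66), Mesozoic (185.902), Neoarchean (300), Paleoarchean (400), Mesoproterozoic (600).
The fourth shortest is Paleoarchean at 400 Myr.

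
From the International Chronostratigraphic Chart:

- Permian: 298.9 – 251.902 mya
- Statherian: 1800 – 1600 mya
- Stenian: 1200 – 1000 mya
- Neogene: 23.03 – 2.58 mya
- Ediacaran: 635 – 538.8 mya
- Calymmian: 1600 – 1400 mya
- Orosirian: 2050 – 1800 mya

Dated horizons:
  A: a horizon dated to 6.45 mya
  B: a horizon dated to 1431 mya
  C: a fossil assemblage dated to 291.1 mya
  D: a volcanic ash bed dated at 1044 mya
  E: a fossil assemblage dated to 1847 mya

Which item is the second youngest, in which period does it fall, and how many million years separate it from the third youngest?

Sorted youngest-first by Ma: A (6.45), C (291.1), D (1044), B (1431), E (1847).
The second youngest is C at 291.1 Ma, which lies in 298.9–251.902 Ma: the Permian.
The third youngest is D at 1044 Ma; separation = |291.1 − 1044| = 752.9 Myr.

C, in the Permian; 752.9 million years to D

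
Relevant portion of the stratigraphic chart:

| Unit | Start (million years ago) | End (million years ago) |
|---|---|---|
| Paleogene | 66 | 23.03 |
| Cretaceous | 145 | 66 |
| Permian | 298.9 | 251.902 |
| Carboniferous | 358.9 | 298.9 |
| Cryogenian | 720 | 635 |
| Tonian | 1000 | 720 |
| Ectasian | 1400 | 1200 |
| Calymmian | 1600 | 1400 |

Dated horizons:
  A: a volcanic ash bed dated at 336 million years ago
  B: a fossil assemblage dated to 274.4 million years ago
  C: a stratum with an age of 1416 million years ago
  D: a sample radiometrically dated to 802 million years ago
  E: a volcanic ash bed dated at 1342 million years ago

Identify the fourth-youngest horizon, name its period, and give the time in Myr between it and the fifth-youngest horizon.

E, in the Ectasian; 74 million years to C

Sorted youngest-first by Ma: B (274.4), A (336), D (802), E (1342), C (1416).
The fourth youngest is E at 1342 Ma, which lies in 1400–1200 Ma: the Ectasian.
The fifth youngest is C at 1416 Ma; separation = |1342 − 1416| = 74 Myr.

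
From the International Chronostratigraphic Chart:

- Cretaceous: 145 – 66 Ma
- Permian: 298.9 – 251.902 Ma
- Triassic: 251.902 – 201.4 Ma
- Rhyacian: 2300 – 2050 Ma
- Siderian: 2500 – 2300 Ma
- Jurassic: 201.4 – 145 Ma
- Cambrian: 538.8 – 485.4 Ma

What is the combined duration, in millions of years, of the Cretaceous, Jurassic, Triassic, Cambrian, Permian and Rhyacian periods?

Duration is start − end for each: (145 − 66) + (201.4 − 145) + (251.902 − 201.4) + (538.8 − 485.4) + (298.9 − 251.902) + (2300 − 2050).
That is 79 + 56.4 + 50.502 + 53.4 + 46.998 + 250, which totals 536.3 million years.

536.3 million years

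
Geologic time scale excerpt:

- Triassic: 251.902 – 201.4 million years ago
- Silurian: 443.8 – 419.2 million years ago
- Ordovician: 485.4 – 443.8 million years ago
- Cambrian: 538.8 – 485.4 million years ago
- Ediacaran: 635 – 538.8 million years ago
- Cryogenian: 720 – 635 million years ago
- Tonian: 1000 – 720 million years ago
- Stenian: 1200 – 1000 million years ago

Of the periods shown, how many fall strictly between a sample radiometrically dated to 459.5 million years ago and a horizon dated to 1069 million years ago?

The older date is 1069 Ma and the younger is 459.5 Ma.
Periods with start < 1069 and end > 459.5 Ma: Tonian (1000–720), Cryogenian (720–635), Ediacaran (635–538.8), Cambrian (538.8–485.4).
That is 4 complete periods.

4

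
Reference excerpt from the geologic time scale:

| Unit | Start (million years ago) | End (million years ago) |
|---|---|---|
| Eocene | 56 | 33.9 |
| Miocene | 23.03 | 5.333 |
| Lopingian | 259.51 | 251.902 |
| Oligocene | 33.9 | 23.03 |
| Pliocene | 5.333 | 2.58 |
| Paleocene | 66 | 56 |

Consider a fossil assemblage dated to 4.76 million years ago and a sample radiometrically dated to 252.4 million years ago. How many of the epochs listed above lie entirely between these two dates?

4

252.4 Ma sits inside the Lopingian (259.51–251.902) and 4.76 Ma inside the Pliocene (5.333–2.58); neither of those is wholly between the two dates.
The listed epochs lying completely between them are Paleocene, Eocene, Oligocene, Miocene — 4 in all.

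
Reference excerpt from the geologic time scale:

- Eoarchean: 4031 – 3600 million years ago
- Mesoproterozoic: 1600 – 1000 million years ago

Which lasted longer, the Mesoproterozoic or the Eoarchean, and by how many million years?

Mesoproterozoic: 1600 − 1000 = 600 Myr.
Eoarchean: 4031 − 3600 = 431 Myr.
Difference: 600 − 431 = 169 Myr, so the Mesoproterozoic was longer.

Mesoproterozoic, by 169 million years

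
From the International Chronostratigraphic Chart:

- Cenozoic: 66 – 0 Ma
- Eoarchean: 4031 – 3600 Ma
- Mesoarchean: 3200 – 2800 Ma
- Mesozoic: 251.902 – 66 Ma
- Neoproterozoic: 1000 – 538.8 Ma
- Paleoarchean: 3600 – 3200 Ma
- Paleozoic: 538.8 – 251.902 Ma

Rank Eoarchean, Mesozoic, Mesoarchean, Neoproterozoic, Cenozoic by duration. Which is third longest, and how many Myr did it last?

Start − end for each: Eoarchean 4031 − 3600 = 431; Mesozoic 251.902 − 66 = 185.902; Mesoarchean 3200 − 2800 = 400; Neoproterozoic 1000 − 538.8 = 461.2; Cenozoic 66 − 0 = 66.
Ranking these from longest: Neoproterozoic > Eoarchean > Mesoarchean > Mesozoic > Cenozoic.
Position 3 in that ranking is Mesoarchean, which lasted 400 Myr.

Mesoarchean, 400 million years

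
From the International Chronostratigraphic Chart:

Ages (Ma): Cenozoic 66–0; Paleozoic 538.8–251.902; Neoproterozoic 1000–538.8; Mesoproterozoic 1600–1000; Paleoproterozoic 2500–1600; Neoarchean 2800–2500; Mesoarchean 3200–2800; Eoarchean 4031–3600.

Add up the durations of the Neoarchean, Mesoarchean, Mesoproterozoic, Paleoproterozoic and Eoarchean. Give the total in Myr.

2631 million years

Each duration: Neoarchean = 300; Mesoarchean = 400; Mesoproterozoic = 600; Paleoproterozoic = 900; Eoarchean = 431.
Sum: 300 + 400 + 600 + 900 + 431 = 2631 Myr.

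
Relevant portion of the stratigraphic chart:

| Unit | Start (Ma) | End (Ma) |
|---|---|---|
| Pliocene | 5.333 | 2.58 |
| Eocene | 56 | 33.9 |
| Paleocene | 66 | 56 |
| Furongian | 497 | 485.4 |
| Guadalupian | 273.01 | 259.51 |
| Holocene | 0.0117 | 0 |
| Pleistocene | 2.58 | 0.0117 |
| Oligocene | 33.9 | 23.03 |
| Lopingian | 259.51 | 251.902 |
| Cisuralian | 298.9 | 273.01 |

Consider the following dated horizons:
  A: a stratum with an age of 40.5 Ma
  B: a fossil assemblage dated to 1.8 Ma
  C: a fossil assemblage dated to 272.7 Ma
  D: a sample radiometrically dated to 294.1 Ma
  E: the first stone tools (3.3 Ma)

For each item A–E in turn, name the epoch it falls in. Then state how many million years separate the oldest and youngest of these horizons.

A — Eocene; B — Pleistocene; C — Guadalupian; D — Cisuralian; E — Pliocene; span 292.3 million years

A: 40.5 Ma lies in 56–33.9 Ma, so Eocene.
B: 1.8 Ma lies in 2.58–0.0117 Ma, so Pleistocene.
C: 272.7 Ma lies in 273.01–259.51 Ma, so Guadalupian.
D: 294.1 Ma lies in 298.9–273.01 Ma, so Cisuralian.
E: 3.3 Ma lies in 5.333–2.58 Ma, so Pliocene.
Oldest = 294.1 Ma, youngest = 1.8 Ma → span 292.3 Myr.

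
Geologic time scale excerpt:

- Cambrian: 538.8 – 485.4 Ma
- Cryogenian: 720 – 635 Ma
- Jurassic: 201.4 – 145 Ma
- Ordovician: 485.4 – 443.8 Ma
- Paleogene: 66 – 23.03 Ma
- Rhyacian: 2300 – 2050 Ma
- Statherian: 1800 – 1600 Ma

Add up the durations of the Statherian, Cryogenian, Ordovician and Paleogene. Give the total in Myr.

Duration is start − end for each: (1800 − 1600) + (720 − 635) + (485.4 − 443.8) + (66 − 23.03).
That is 200 + 85 + 41.6 + 42.97, which totals 369.57 million years.

369.57 million years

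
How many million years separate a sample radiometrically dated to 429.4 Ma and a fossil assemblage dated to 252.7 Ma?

429.4 − 252.7 = 176.7 million years.

176.7 million years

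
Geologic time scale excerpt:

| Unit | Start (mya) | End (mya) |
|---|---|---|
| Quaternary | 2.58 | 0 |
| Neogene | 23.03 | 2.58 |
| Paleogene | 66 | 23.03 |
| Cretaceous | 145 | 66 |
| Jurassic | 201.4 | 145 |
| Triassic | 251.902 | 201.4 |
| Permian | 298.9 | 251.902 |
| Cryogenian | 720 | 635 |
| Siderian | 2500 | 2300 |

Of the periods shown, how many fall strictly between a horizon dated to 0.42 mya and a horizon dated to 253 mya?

The older date is 253 Ma and the younger is 0.42 Ma.
Periods with start < 253 and end > 0.42 Ma: Triassic (251.902–201.4), Jurassic (201.4–145), Cretaceous (145–66), Paleogene (66–23.03), Neogene (23.03–2.58).
That is 5 complete periods.

5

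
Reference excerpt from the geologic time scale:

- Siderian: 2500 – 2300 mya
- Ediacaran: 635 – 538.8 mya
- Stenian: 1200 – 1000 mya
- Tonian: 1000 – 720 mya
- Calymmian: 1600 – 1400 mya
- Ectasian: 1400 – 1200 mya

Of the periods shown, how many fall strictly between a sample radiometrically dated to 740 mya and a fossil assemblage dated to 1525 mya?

The older date is 1525 Ma and the younger is 740 Ma.
Periods with start < 1525 and end > 740 Ma: Ectasian (1400–1200), Stenian (1200–1000).
That is 2 complete periods.

2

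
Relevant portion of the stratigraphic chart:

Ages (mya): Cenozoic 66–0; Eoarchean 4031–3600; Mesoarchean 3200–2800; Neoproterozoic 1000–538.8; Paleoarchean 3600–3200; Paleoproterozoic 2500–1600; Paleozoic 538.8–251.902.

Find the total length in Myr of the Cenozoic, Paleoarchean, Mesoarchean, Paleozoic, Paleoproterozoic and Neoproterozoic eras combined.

2514.098 million years

Duration is start − end for each: (66 − 0) + (3600 − 3200) + (3200 − 2800) + (538.8 − 251.902) + (2500 − 1600) + (1000 − 538.8).
That is 66 + 400 + 400 + 286.898 + 900 + 461.2, which totals 2514.098 million years.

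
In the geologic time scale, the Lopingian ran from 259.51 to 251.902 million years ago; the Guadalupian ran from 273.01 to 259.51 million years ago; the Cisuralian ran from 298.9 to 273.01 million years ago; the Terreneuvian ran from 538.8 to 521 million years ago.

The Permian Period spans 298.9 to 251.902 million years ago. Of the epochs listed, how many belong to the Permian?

Epochs inside 298.9–251.902 Ma: Cisuralian, Guadalupian, Lopingian — 3 in total.

3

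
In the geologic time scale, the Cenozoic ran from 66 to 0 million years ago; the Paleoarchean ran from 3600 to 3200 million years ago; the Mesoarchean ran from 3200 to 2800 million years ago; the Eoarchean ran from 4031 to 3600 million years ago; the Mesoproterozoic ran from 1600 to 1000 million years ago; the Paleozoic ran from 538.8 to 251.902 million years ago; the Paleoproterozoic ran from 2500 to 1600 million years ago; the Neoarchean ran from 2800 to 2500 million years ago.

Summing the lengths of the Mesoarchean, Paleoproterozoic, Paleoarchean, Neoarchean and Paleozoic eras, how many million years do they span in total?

2286.898 million years

Each duration: Mesoarchean = 400; Paleoproterozoic = 900; Paleoarchean = 400; Neoarchean = 300; Paleozoic = 286.898.
Sum: 400 + 900 + 400 + 300 + 286.898 = 2286.898 Myr.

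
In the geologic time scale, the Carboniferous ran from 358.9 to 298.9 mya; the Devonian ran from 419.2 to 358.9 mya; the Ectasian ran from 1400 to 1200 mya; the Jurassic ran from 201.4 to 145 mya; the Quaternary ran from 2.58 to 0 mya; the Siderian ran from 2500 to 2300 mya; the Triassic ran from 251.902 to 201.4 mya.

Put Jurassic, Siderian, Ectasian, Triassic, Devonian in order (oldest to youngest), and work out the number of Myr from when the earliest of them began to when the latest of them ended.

Start ages (Ma): Siderian 2500, Ectasian 1400, Devonian 419.2, Triassic 251.902, Jurassic 201.4.
Ordered oldest to youngest: Siderian, Ectasian, Devonian, Triassic, Jurassic.
Span = 2500 − 145 = 2355 Myr.

Siderian, Ectasian, Devonian, Triassic, Jurassic; total span 2355 Myr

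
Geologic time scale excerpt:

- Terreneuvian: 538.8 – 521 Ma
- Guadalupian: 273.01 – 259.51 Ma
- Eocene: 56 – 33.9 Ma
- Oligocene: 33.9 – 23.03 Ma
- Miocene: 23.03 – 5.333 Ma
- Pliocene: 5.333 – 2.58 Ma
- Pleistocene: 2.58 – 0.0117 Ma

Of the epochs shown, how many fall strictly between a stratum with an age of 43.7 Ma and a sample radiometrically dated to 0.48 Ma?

3

43.7 Ma sits inside the Eocene (56–33.9) and 0.48 Ma inside the Pleistocene (2.58–0.0117); neither of those is wholly between the two dates.
The listed epochs lying completely between them are Oligocene, Miocene, Pliocene — 3 in all.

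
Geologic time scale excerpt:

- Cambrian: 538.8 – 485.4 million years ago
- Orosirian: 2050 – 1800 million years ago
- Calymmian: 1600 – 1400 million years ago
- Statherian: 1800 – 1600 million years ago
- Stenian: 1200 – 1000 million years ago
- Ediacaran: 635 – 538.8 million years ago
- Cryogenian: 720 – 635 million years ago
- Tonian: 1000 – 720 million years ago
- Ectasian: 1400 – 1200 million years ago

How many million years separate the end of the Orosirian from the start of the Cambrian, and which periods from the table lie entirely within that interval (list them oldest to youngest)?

The Orosirian closes at 1800 Ma and the Cambrian opens at 538.8 Ma, so the interval is 1800 − 538.8 = 1261.2 Myr.
A period fits inside if it starts at or after 1800 Ma and ends at or before 538.8 Ma; oldest first that gives Statherian, Calymmian, Ectasian, Stenian, Tonian, Cryogenian, Ediacaran.

1261.2 million years; Statherian, Calymmian, Ectasian, Stenian, Tonian, Cryogenian, Ediacaran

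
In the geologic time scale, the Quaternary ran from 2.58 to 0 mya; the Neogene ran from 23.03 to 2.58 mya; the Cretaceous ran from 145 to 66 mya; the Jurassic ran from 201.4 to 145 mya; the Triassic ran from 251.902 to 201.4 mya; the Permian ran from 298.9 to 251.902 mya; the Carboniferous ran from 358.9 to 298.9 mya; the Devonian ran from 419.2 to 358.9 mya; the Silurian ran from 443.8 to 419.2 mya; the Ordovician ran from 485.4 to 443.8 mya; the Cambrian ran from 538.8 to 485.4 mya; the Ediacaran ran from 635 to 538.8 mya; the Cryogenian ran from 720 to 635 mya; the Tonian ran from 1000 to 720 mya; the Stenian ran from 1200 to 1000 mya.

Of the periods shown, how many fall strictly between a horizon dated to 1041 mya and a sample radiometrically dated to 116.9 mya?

11

The older date is 1041 Ma and the younger is 116.9 Ma.
Periods with start < 1041 and end > 116.9 Ma: Tonian (1000–720), Cryogenian (720–635), Ediacaran (635–538.8), Cambrian (538.8–485.4), Ordovician (485.4–443.8), Silurian (443.8–419.2), Devonian (419.2–358.9), Carboniferous (358.9–298.9), Permian (298.9–251.902), Triassic (251.902–201.4), Jurassic (201.4–145).
That is 11 complete periods.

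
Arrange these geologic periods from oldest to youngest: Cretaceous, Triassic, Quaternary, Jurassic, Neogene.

Era membership (oldest first within each) — Mesozoic: Triassic, Jurassic, Cretaceous; Cenozoic: Neogene, Quaternary. Paleozoic precedes Mesozoic, which precedes Cenozoic. Concatenating the groups in that era order gives oldest to youngest directly.

Triassic, Jurassic, Cretaceous, Neogene, Quaternary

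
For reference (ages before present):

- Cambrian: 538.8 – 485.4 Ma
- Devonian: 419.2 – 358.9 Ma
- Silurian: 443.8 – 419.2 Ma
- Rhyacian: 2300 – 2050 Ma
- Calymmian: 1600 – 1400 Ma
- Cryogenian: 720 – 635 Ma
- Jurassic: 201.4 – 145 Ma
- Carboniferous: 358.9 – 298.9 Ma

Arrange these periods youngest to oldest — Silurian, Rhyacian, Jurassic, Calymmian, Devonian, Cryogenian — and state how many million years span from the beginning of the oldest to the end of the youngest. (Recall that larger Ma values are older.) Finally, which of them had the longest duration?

Jurassic → Devonian → Silurian → Cryogenian → Calymmian → Rhyacian; total span 2155 Myr; longest is Rhyacian

From the excerpt: Silurian 443.8–419.2; Rhyacian 2300–2050; Jurassic 201.4–145; Calymmian 1600–1400; Devonian 419.2–358.9; Cryogenian 720–635 (Ma).
Larger Ma is earlier, so the oldest is Rhyacian and the youngest is Jurassic; youngest to oldest: Jurassic, Devonian, Silurian, Cryogenian, Calymmian, Rhyacian.
Oldest start 2300 minus youngest end 145 gives 2155 Myr overall.
Individual lengths (start − end): Silurian 24.6; Devonian 60.3; Jurassic 56.4; Calymmian 200; Cryogenian 85; Rhyacian 250. The largest is Rhyacian at 250 Myr.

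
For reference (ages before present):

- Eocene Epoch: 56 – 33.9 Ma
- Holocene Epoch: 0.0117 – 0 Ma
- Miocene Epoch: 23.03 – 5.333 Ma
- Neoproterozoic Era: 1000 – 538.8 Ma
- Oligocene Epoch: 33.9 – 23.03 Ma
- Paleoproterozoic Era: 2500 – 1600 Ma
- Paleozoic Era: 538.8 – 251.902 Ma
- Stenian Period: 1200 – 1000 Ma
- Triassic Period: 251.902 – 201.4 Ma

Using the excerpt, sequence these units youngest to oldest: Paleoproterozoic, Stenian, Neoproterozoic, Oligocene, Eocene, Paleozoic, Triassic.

Oligocene → Eocene → Triassic → Paleozoic → Neoproterozoic → Stenian → Paleoproterozoic

Sorting by start age (ascending Ma, since larger Ma = older): Oligocene began 33.9, Eocene began 56, Triassic began 251.902, Paleozoic began 538.8, Neoproterozoic began 1000, Stenian began 1200, Paleoproterozoic began 2500.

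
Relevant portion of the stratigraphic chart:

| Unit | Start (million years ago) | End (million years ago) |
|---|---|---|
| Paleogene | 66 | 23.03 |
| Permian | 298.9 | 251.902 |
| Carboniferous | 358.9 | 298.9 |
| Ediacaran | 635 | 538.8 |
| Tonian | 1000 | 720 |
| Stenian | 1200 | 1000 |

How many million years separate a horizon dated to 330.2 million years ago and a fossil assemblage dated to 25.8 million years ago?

330.2 − 25.8 = 304.4 million years.

304.4 million years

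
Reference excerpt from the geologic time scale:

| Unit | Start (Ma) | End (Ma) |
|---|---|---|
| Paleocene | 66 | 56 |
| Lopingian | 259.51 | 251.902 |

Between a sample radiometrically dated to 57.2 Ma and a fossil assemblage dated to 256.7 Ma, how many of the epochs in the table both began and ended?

0

Checking each listed span, none has both start < 256.7 Ma and end > 57.2 Ma — every epoch straddles one of the two dates or lies outside them — so the count is 0.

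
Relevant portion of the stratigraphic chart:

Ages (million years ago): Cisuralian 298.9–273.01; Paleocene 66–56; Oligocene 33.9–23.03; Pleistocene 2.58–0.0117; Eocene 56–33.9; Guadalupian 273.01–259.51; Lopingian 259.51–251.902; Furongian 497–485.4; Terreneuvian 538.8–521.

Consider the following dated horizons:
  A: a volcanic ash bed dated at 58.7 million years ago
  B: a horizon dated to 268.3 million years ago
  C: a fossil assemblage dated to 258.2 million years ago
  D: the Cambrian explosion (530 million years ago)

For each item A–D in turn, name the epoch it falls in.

Match each age against the start–end ranges in the excerpt: A = 58.7 Ma → Paleocene (66–56); B = 268.3 Ma → Guadalupian (273.01–259.51); C = 258.2 Ma → Lopingian (259.51–251.902); D = 530 Ma → Terreneuvian (538.8–521).

A — Paleocene; B — Guadalupian; C — Lopingian; D — Terreneuvian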